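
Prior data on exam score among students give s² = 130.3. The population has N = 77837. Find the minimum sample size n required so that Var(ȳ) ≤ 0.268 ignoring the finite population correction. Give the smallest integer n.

487

Without fpc, n₀ = s²/D = 130.3/0.268 = 486.1940.
Rounding up, n = 487.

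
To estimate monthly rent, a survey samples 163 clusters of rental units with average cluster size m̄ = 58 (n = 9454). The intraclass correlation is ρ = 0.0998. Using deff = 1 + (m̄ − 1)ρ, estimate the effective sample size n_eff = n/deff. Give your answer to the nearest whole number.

1413

deff = 1 + (58 − 1)·0.0998 = 1 + 5.6886 = 6.6886.
n_eff = 9454 / 6.6886 = 1413.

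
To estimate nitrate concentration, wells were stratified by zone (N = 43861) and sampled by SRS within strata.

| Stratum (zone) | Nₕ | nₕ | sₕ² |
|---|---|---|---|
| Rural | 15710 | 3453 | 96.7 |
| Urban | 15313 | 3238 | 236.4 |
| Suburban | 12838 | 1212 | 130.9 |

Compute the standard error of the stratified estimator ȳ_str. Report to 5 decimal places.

Var(ȳ_str) = Σₕ Wₕ²(1 − fₕ)sₕ²/nₕ with Wₕ = Nₕ/N, N = 43861.
Rural: Wₕ = 0.35817697; term = 0.35817697²·(1 − 0.21979631)·96.7/3453 = 0.0028030653.
Urban: Wₕ = 0.34912565; term = 0.34912565²·(1 − 0.21145432)·236.4/3238 = 0.0070171537.
Suburban: Wₕ = 0.29269738; term = 0.29269738²·(1 − 0.09440723)·130.9/1212 = 0.0083792984.
Sum = 0.018199517.
SE = √(0.018199517) = 0.13491.

0.13491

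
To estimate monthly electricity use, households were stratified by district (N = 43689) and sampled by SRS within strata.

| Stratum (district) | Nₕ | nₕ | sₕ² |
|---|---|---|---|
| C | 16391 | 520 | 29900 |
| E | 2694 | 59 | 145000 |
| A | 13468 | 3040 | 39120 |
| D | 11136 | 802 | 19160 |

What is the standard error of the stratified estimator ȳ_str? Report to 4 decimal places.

Var(ȳ_str) = Σₕ Wₕ²(1 − fₕ)sₕ²/nₕ with Wₕ = Nₕ/N, N = 43689.
C: Wₕ = 0.37517453; term = 0.37517453²·(1 − 0.03172473)·29900/520 = 7.8367028.
E: Wₕ = 0.06166312; term = 0.06166312²·(1 − 0.02190052)·145000/59 = 9.1400799.
A: Wₕ = 0.30826982; term = 0.30826982²·(1 − 0.22572023)·39120/3040 = 0.94685872.
D: Wₕ = 0.25489254; term = 0.25489254²·(1 − 0.07201868)·19160/802 = 1.4403718.
Sum = 19.364013.
SE = √(19.364013) = 4.4005.

4.4005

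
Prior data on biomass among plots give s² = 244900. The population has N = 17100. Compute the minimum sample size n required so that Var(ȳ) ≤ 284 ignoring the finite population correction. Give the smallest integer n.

Without fpc, n₀ = s²/D = 244900/284 = 862.3239.
Rounding up, n = 863.

863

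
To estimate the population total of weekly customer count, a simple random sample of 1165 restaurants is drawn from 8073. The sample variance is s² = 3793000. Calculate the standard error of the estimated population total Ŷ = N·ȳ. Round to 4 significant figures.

426100

Var(Ŷ) = N²·Var(ȳ) = N²·(1 − n/N)·s²/n.
f = 1165/8073 = 0.14430819; Var(ȳ) = 0.85569181·3793000/1165 = 2785.9563.
Var(Ŷ) = 8073² · 2785.9563 = 1.8157005 × 10^11.
SE(Ŷ) = √(1.8157005 × 10^11) = 426100.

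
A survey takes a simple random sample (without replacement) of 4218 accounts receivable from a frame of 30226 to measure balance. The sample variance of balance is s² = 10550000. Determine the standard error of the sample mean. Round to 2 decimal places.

Under SRS without replacement, Var(ȳ) = (1 − f)·s²/n with f = n/N = 4218/30226 = 0.13954873.
Var(ȳ) = (1 − 0.13954873)·10550000/4218 = 0.86045127·2501.1854 = 2152.1481.
SE(ȳ) = √(2152.1481) = 46.39.

46.39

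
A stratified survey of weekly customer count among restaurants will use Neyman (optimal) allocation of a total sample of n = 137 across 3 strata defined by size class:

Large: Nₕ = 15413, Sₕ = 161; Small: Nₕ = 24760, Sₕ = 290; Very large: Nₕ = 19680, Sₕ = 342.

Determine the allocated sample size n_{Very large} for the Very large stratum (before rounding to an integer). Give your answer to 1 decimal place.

56.3

Neyman allocation: nₕ = n·NₕSₕ / Σⱼ NⱼSⱼ.
Σ NⱼSⱼ = 15413·161 + 24760·290 + 19680·342 = 1.6392453 × 10^7.
n_{Very large} = 137·19680·342 / (1.6392453 × 10^7) = 56.3.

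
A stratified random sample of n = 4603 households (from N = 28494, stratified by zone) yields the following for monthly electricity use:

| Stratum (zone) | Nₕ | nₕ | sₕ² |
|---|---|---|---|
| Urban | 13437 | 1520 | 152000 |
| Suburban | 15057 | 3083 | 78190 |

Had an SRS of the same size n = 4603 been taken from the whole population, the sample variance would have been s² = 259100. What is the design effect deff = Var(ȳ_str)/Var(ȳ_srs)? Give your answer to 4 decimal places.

Var(ȳ_str) = Σ Wₕ²(1−fₕ)sₕ²/nₕ with Wₕ = Nₕ/28494:
  Urban: (13437/28494)²·(1−1520/13437)·152000/1520 = 19.722521
  Suburban: (15057/28494)²·(1−3083/15057)·78190/3083 = 5.6318172
  → Var(ȳ_str) = 25.354338.
Var(ȳ_srs) = (1 − 4603/28494)·259100/4603 = 47.196234.
deff = 25.354338 / 47.196234 = 0.5372.

0.5372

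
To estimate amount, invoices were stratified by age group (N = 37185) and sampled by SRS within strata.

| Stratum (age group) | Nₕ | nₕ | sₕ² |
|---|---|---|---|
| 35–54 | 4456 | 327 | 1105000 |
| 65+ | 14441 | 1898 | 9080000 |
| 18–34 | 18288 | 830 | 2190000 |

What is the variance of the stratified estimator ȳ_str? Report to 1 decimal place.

Var(ȳ_str) = Σₕ Wₕ²(1 − fₕ)sₕ²/nₕ with Wₕ = Nₕ/N, N = 37185.
35–54: Wₕ = 0.11983327; term = 0.11983327²·(1 − 0.07338420)·1105000/327 = 44.964422.
65+: Wₕ = 0.38835552; term = 0.38835552²·(1 − 0.13143134)·9080000/1898 = 626.68999.
18–34: Wₕ = 0.49181121; term = 0.49181121²·(1 − 0.04538495)·2190000/830 = 609.24385.
Sum = 1280.8983.

1280.9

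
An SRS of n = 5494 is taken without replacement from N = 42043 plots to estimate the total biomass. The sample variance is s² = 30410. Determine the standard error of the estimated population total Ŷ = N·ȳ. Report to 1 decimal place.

92225.0

Var(Ŷ) = N²·Var(ȳ) = N²·(1 − n/N)·s²/n.
f = 5494/42043 = 0.13067574; Var(ȳ) = 0.86932426·30410/5494 = 4.8118221.
Var(Ŷ) = 42043² · 4.8118221 = 8.5054434 × 10^9.
SE(Ŷ) = √(8.5054434 × 10^9) = 92225.0.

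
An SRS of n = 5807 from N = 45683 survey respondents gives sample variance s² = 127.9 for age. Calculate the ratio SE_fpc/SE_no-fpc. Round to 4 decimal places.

f = n/N = 5807/45683 = 0.12711512.
SE_no-fpc = √(s²/n) = 0.1484087; SE_fpc = √((1−f)s²/n) = 0.13865574.
Ratio = √(1−f) = 0.93428308.

0.9343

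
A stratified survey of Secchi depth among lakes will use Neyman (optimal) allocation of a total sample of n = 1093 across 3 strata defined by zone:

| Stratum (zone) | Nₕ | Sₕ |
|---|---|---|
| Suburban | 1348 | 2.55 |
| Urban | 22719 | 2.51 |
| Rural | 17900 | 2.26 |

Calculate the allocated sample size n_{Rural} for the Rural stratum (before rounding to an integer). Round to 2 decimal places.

Neyman allocation: nₕ = n·NₕSₕ / Σⱼ NⱼSⱼ.
Σ NⱼSⱼ = 1348·2.55 + 22719·2.51 + 17900·2.26 = 100916.09.
n_{Rural} = 1093·17900·2.26 / 100916.09 = 438.15.

438.15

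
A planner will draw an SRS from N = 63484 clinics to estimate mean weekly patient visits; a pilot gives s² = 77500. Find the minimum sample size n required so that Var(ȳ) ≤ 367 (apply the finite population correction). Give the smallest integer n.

211

Without fpc, n₀ = s²/D = 77500/367 = 211.1717.
With fpc, (1 − n/N)·s²/n ≤ D requires n ≥ n₀/(1 + n₀/N) = 211.1717/(1 + 211.1717/63484) = 210.4716.
Rounding up, n = 211.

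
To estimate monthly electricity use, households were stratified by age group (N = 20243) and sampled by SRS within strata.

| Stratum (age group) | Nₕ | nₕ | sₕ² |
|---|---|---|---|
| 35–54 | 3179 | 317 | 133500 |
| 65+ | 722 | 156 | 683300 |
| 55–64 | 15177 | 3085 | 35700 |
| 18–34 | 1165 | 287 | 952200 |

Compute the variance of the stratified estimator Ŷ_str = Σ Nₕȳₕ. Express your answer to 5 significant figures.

1.1139 × 10^10

Var(Ŷ_str) = Σₕ Nₕ²(1 − fₕ)sₕ²/nₕ.
35–54: 3179²·(1 − 317/3179)·133500/317 = 3.8316176 × 10^9.
65+: 722²·(1 − 156/722)·683300/156 = 1.7899482 × 10^9.
55–64: 15177²·(1 − 3085/15177)·35700/3085 = 2.1237193 × 10^9.
18–34: 1165²·(1 − 287/1165)·952200/287 = 3.3936474 × 10^9.
Sum = 1.1138933 × 10^10.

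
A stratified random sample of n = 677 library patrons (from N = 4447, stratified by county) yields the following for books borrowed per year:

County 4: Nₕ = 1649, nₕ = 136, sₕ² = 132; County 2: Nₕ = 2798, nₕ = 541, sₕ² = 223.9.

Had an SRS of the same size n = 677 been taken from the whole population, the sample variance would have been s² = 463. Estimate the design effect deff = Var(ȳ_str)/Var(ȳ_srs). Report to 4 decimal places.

Var(ȳ_str) = Σ Wₕ²(1−fₕ)sₕ²/nₕ with Wₕ = Nₕ/4447:
  County 4: (1649/4447)²·(1−136/1649)·132/136 = 0.12245044
  County 2: (2798/4447)²·(1−541/2798)·223.9/541 = 0.13216055
  → Var(ȳ_str) = 0.25461099.
Var(ȳ_srs) = (1 − 677/4447)·463/677 = 0.57978442.
deff = 0.25461099 / 0.57978442 = 0.4391.

0.4391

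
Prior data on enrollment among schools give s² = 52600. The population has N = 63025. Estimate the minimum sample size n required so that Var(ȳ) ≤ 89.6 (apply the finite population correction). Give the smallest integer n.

582

Without fpc, n₀ = s²/D = 52600/89.6 = 587.0536.
With fpc, (1 − n/N)·s²/n ≤ D requires n ≥ n₀/(1 + n₀/N) = 587.0536/(1 + 587.0536/63025) = 581.6359.
Rounding up, n = 582.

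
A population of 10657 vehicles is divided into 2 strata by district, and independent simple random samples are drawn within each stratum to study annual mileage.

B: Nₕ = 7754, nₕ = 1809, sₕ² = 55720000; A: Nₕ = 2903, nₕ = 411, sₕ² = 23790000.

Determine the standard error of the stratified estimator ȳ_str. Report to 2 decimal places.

127.24

Var(ȳ_str) = Σₕ Wₕ²(1 − fₕ)sₕ²/nₕ with Wₕ = Nₕ/N, N = 10657.
B: Wₕ = 0.72759688; term = 0.72759688²·(1 − 0.23329894)·55720000/1809 = 12502.022.
A: Wₕ = 0.27240312; term = 0.27240312²·(1 − 0.14157768)·23790000/411 = 3687.0393.
Sum = 16189.061.
SE = √(16189.061) = 127.24.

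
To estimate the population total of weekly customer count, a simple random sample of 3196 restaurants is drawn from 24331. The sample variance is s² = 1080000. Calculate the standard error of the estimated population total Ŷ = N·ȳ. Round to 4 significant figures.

Var(Ŷ) = N²·Var(ȳ) = N²·(1 − n/N)·s²/n.
f = 3196/24331 = 0.13135506; Var(ȳ) = 0.86864494·1080000/3196 = 293.53458.
Var(Ŷ) = 24331² · 293.53458 = 1.7377176 × 10^11.
SE(Ŷ) = √(1.7377176 × 10^11) = 416900.

416900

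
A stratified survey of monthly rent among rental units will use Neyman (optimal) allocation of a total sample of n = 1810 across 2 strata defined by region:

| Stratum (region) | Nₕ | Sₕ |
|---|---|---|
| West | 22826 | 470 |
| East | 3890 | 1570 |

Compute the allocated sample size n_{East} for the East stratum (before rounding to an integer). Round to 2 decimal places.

Neyman allocation: nₕ = n·NₕSₕ / Σⱼ NⱼSⱼ.
Σ NⱼSⱼ = 22826·470 + 3890·1570 = 1.683552 × 10^7.
n_{East} = 1810·3890·1570 / (1.683552 × 10^7) = 656.60.

656.60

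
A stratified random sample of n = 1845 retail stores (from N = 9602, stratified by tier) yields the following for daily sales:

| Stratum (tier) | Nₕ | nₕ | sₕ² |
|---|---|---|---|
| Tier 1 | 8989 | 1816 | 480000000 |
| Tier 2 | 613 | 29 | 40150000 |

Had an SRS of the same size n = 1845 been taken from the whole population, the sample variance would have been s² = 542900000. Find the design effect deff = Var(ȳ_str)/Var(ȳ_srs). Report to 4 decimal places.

Var(ȳ_str) = Σ Wₕ²(1−fₕ)sₕ²/nₕ with Wₕ = Nₕ/9602:
  Tier 1: (8989/9602)²·(1−1816/8989)·480000000/1816 = 184847.76
  Tier 2: (613/9602)²·(1−29/613)·40150000/29 = 5375.7303
  → Var(ȳ_str) = 190223.49.
Var(ȳ_srs) = (1 − 1845/9602)·542900000/1845 = 237714.44.
deff = 190223.49 / 237714.44 = 0.8002.

0.8002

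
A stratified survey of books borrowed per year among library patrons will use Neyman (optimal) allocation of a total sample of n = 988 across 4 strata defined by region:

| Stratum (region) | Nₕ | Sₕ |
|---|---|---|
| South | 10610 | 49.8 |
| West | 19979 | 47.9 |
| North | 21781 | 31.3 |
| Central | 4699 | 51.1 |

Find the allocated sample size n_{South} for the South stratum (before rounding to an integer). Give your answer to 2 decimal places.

Neyman allocation: nₕ = n·NₕSₕ / Σⱼ NⱼSⱼ.
Σ NⱼSⱼ = 10610·49.8 + 19979·47.9 + 21781·31.3 + 4699·51.1 = 2.4072363 × 10^6.
n_{South} = 988·10610·49.8 / (2.4072363 × 10^6) = 216.86.

216.86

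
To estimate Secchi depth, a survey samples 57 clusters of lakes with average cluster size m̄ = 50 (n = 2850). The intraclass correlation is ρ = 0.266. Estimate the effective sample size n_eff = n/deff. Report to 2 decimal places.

203.08

deff = 1 + (50 − 1)·0.266 = 1 + 13.034 = 14.034.
n_eff = 2850 / 14.034 = 203.08.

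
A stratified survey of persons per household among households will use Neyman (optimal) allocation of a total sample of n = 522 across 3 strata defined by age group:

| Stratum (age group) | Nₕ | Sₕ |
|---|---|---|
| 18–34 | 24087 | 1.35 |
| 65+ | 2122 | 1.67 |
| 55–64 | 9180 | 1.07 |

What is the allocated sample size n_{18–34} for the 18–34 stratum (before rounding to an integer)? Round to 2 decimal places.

369.94

Neyman allocation: nₕ = n·NₕSₕ / Σⱼ NⱼSⱼ.
Σ NⱼSⱼ = 24087·1.35 + 2122·1.67 + 9180·1.07 = 45883.79.
n_{18–34} = 522·24087·1.35 / 45883.79 = 369.94.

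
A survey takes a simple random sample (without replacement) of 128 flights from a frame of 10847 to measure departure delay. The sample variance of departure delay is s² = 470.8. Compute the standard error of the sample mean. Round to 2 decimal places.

1.91

Under SRS without replacement, Var(ȳ) = (1 − f)·s²/n with f = n/N = 128/10847 = 0.01180050.
Var(ȳ) = (1 − 0.01180050)·470.8/128 = 0.98819950·3.678125 = 3.6347213.
SE(ȳ) = √(3.6347213) = 1.91.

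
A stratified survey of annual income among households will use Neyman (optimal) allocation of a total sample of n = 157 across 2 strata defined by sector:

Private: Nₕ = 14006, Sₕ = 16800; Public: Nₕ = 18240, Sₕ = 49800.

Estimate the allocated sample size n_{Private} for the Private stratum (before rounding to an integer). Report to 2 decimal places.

32.30

Neyman allocation: nₕ = n·NₕSₕ / Σⱼ NⱼSⱼ.
Σ NⱼSⱼ = 14006·16800 + 18240·49800 = 1.1436528 × 10^9.
n_{Private} = 157·14006·16800 / (1.1436528 × 10^9) = 32.30.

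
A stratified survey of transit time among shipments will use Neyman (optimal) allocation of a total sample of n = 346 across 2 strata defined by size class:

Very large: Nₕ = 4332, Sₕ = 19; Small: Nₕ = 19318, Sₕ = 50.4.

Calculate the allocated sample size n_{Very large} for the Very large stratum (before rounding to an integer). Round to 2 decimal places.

26.97

Neyman allocation: nₕ = n·NₕSₕ / Σⱼ NⱼSⱼ.
Σ NⱼSⱼ = 4332·19 + 19318·50.4 = 1.0559352 × 10^6.
n_{Very large} = 346·4332·19 / (1.0559352 × 10^6) = 26.97.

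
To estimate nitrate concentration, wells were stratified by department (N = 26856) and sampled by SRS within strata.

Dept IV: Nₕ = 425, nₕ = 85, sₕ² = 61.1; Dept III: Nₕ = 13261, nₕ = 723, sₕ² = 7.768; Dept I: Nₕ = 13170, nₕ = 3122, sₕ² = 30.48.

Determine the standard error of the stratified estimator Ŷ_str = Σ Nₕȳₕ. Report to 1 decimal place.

1783.9

Var(Ŷ_str) = Σₕ Nₕ²(1 − fₕ)sₕ²/nₕ.
Dept IV: 425²·(1 − 85/425)·61.1/85 = 103870.
Dept III: 13261²·(1 − 723/13261)·7.768/723 = 1.7863866 × 10^6.
Dept I: 13170²·(1 − 3122/13170)·30.48/3122 = 1.2919552 × 10^6.
Sum = 3.1822118 × 10^6.
SE = √(3.1822118 × 10^6) = 1783.9.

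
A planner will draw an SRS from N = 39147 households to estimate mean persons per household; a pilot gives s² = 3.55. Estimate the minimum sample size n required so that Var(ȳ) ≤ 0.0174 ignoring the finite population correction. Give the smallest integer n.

205

Without fpc, n₀ = s²/D = 3.55/0.0174 = 204.0230.
Rounding up, n = 205.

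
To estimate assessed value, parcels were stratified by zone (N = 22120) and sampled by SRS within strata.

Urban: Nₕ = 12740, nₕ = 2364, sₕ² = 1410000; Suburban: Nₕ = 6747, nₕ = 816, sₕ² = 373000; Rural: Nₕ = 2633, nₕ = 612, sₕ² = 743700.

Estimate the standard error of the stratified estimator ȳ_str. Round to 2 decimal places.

Var(ȳ_str) = Σₕ Wₕ²(1 − fₕ)sₕ²/nₕ with Wₕ = Nₕ/N, N = 22120.
Urban: Wₕ = 0.57594937; term = 0.57594937²·(1 − 0.18555730)·1410000/2364 = 161.13905.
Suburban: Wₕ = 0.30501808; term = 0.30501808²·(1 − 0.12094264)·373000/816 = 37.384111.
Rural: Wₕ = 0.11903255; term = 0.11903255²·(1 − 0.23243449)·743700/612 = 13.215795.
Sum = 211.73896.
SE = √(211.73896) = 14.55.

14.55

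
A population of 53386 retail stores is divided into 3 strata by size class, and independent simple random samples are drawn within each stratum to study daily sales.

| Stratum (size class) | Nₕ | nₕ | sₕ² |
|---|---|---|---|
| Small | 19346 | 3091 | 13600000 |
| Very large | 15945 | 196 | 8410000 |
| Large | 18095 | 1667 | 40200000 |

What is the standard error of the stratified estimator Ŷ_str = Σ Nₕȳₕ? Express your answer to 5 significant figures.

Var(Ŷ_str) = Σₕ Nₕ²(1 − fₕ)sₕ²/nₕ.
Small: 19346²·(1 − 3091/19346)·13600000/3091 = 1.3836239 × 10^12.
Very large: 15945²·(1 − 196/15945)·8410000/196 = 1.0775004 × 10^13.
Large: 18095²·(1 − 1667/18095)·40200000/1667 = 7.1685899 × 10^12.
Sum = 1.9327218 × 10^13.
SE = √(1.9327218 × 10^13) = 4.3963 × 10^6.

4.3963 × 10^6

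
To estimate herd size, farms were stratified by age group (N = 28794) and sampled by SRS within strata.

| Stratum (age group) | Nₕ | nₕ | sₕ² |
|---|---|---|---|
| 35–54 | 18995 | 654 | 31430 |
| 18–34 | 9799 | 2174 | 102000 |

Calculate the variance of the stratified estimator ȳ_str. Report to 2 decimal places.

24.42

Var(ȳ_str) = Σₕ Wₕ²(1 − fₕ)sₕ²/nₕ with Wₕ = Nₕ/N, N = 28794.
35–54: Wₕ = 0.65968605; term = 0.65968605²·(1 − 0.03443011)·31430/654 = 20.19412.
18–34: Wₕ = 0.34031395; term = 0.34031395²·(1 − 0.22185937)·102000/2174 = 4.2282264.
Sum = 24.422346.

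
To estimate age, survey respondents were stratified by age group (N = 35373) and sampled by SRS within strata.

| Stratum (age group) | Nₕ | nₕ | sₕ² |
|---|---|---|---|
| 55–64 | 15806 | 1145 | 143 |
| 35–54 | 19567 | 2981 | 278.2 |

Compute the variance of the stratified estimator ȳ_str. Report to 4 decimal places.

Var(ȳ_str) = Σₕ Wₕ²(1 − fₕ)sₕ²/nₕ with Wₕ = Nₕ/N, N = 35373.
55–64: Wₕ = 0.44683798; term = 0.44683798²·(1 − 0.07244085)·143/1145 = 0.023129824.
35–54: Wₕ = 0.55316202; term = 0.55316202²·(1 − 0.15234834)·278.2/2981 = 0.024205679.
Sum = 0.047335503.

0.0473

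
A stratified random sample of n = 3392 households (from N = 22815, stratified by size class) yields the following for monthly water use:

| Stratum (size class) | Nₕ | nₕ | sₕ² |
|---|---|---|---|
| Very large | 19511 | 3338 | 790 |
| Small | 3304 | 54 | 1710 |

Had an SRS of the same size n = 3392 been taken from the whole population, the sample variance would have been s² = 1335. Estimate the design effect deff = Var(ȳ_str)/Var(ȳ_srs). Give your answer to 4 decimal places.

Var(ȳ_str) = Σ Wₕ²(1−fₕ)sₕ²/nₕ with Wₕ = Nₕ/22815:
  Very large: (19511/22815)²·(1−3338/19511)·790/3338 = 0.14347292
  Small: (3304/22815)²·(1−54/3304)·1710/54 = 0.6532581
  → Var(ȳ_str) = 0.79673102.
Var(ȳ_srs) = (1 − 3392/22815)·1335/3392 = 0.33505898.
deff = 0.79673102 / 0.33505898 = 2.3779.

2.3779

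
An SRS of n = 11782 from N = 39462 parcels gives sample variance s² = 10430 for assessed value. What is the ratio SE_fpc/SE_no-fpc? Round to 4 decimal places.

0.8375

f = n/N = 11782/39462 = 0.29856571.
SE_no-fpc = √(s²/n) = 0.94087655; SE_fpc = √((1−f)s²/n) = 0.78799986.
Ratio = √(1−f) = 0.83751674.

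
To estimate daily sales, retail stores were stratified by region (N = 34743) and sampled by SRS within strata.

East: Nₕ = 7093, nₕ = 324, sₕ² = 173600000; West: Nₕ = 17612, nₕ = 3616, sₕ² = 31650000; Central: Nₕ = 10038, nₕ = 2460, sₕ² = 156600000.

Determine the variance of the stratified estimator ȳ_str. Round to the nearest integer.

Var(ȳ_str) = Σₕ Wₕ²(1 − fₕ)sₕ²/nₕ with Wₕ = Nₕ/N, N = 34743.
East: Wₕ = 0.20415623; term = 0.20415623²·(1 − 0.04567884)·173600000/324 = 21312.017.
West: Wₕ = 0.50692226; term = 0.50692226²·(1 − 0.20531456)·31650000/3616 = 1787.4062.
Central: Wₕ = 0.28892151; term = 0.28892151²·(1 − 0.24506874)·156600000/2460 = 4011.6572.
Sum = 27111.08.

27111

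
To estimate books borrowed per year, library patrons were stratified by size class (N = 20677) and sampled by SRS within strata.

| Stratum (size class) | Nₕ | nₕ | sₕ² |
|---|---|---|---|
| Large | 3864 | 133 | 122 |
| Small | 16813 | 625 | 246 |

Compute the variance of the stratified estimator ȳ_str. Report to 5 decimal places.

0.28149

Var(ȳ_str) = Σₕ Wₕ²(1 − fₕ)sₕ²/nₕ with Wₕ = Nₕ/N, N = 20677.
Large: Wₕ = 0.18687430; term = 0.18687430²·(1 − 0.03442029)·122/133 = 0.03093111.
Small: Wₕ = 0.81312570; term = 0.81312570²·(1 − 0.03717362)·246/625 = 0.25056387.
Sum = 0.28149498.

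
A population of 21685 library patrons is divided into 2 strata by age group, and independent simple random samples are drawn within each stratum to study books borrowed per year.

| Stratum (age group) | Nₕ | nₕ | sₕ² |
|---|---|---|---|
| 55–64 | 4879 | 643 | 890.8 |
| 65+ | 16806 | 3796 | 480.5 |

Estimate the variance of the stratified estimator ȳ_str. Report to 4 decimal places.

Var(ȳ_str) = Σₕ Wₕ²(1 − fₕ)sₕ²/nₕ with Wₕ = Nₕ/N, N = 21685.
55–64: Wₕ = 0.22499424; term = 0.22499424²·(1 − 0.13178930)·890.8/643 = 0.060888763.
65+: Wₕ = 0.77500576; term = 0.77500576²·(1 − 0.22587171)·480.5/3796 = 0.058855898.
Sum = 0.11974466.

0.1197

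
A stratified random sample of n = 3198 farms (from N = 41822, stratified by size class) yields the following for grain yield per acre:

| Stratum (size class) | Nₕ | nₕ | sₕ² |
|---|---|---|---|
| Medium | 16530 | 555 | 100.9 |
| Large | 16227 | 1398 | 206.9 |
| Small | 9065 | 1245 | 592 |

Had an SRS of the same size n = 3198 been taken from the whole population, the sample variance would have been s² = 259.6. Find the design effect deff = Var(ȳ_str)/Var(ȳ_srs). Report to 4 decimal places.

Var(ȳ_str) = Σ Wₕ²(1−fₕ)sₕ²/nₕ with Wₕ = Nₕ/41822:
  Medium: (16530/41822)²·(1−555/16530)·100.9/555 = 0.027447469
  Large: (16227/41822)²·(1−1398/16227)·206.9/1398 = 0.020360753
  Small: (9065/41822)²·(1−1245/9065)·592/1245 = 0.01927158
  → Var(ȳ_str) = 0.067079802.
Var(ȳ_srs) = (1 − 3198/41822)·259.6/3198 = 0.074968475.
deff = 0.067079802 / 0.074968475 = 0.8948.

0.8948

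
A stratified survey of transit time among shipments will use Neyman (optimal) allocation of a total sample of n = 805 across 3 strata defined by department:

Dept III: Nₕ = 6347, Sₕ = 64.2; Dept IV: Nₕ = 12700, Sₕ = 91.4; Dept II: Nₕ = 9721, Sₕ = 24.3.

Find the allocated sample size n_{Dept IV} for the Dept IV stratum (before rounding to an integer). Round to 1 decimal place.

517.8

Neyman allocation: nₕ = n·NₕSₕ / Σⱼ NⱼSⱼ.
Σ NⱼSⱼ = 6347·64.2 + 12700·91.4 + 9721·24.3 = 1.8044777 × 10^6.
n_{Dept IV} = 805·12700·91.4 / (1.8044777 × 10^6) = 517.8.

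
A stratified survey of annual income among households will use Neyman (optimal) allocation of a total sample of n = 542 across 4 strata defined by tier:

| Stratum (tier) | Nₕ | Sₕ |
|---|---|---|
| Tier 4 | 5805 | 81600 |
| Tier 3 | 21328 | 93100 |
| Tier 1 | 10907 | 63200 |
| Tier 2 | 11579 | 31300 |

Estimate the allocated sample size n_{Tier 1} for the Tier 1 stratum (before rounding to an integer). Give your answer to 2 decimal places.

Neyman allocation: nₕ = n·NₕSₕ / Σⱼ NⱼSⱼ.
Σ NⱼSⱼ = 5805·81600 + 21328·93100 + 10907·63200 + 11579·31300 = 3.5110699 × 10^9.
n_{Tier 1} = 542·10907·63200 / (3.5110699 × 10^9) = 106.41.

106.41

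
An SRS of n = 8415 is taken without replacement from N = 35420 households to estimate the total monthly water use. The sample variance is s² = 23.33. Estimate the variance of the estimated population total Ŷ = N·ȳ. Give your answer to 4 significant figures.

2.652 × 10^6

Var(Ŷ) = N²·Var(ȳ) = N²·(1 − n/N)·s²/n.
f = 8415/35420 = 0.23757764; Var(ȳ) = 0.76242236·23.33/8415 = 0.0021137628.
Var(Ŷ) = 35420² · 0.0021137628 = 2.6518769 × 10^6.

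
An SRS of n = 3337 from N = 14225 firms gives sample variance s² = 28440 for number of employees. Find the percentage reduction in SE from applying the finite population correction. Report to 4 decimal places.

12.5121

f = n/N = 3337/14225 = 0.23458699.
SE_no-fpc = √(s²/n) = 2.9193535; SE_fpc = √((1−f)s²/n) = 2.5540807.
Ratio = √(1−f) = 0.87487885. Reduction = 100·(1 − 0.87487885) = 12.5121%.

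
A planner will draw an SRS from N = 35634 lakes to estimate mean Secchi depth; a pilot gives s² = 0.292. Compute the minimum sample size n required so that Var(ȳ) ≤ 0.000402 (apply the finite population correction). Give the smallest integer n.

Without fpc, n₀ = s²/D = 0.292/0.000402 = 726.3682.
With fpc, (1 − n/N)·s²/n ≤ D requires n ≥ n₀/(1 + n₀/N) = 726.3682/(1 + 726.3682/35634) = 711.8576.
Rounding up, n = 712.

712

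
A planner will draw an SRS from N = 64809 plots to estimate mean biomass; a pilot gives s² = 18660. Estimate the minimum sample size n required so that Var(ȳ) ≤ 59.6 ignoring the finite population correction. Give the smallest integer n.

Without fpc, n₀ = s²/D = 18660/59.6 = 313.0872.
Rounding up, n = 314.

314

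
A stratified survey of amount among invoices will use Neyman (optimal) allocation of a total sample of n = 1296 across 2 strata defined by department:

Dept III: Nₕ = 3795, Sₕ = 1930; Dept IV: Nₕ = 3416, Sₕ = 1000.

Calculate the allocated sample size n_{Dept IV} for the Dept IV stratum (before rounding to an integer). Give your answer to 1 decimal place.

412.2

Neyman allocation: nₕ = n·NₕSₕ / Σⱼ NⱼSⱼ.
Σ NⱼSⱼ = 3795·1930 + 3416·1000 = 1.074035 × 10^7.
n_{Dept IV} = 1296·3416·1000 / (1.074035 × 10^7) = 412.2.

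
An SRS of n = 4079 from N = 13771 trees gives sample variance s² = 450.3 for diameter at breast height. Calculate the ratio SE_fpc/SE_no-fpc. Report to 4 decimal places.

f = n/N = 4079/13771 = 0.29620216.
SE_no-fpc = √(s²/n) = 0.33225699; SE_fpc = √((1−f)s²/n) = 0.27873922.
Ratio = √(1−f) = 0.83892660.

0.8389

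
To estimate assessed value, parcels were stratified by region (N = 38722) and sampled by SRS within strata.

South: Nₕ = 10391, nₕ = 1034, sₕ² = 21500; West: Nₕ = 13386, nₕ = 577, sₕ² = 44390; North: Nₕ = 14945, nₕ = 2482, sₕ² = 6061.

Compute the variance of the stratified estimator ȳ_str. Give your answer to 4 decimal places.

Var(ȳ_str) = Σₕ Wₕ²(1 − fₕ)sₕ²/nₕ with Wₕ = Nₕ/N, N = 38722.
South: Wₕ = 0.26834874; term = 0.26834874²·(1 − 0.09950919)·21500/1034 = 1.3483304.
West: Wₕ = 0.34569495; term = 0.34569495²·(1 − 0.04310474)·44390/577 = 8.797511.
North: Wₕ = 0.38595630; term = 0.38595630²·(1 − 0.16607561)·6061/2482 = 0.30335102.
Sum = 10.449192.

10.4492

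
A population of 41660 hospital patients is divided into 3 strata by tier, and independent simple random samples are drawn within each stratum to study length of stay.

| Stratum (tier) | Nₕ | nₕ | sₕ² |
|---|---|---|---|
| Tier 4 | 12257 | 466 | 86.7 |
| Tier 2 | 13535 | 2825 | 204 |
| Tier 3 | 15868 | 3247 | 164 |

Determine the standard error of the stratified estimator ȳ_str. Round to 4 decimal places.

0.1654

Var(ȳ_str) = Σₕ Wₕ²(1 − fₕ)sₕ²/nₕ with Wₕ = Nₕ/N, N = 41660.
Tier 4: Wₕ = 0.29421507; term = 0.29421507²·(1 − 0.03801909)·86.7/466 = 0.015492784.
Tier 2: Wₕ = 0.32489198; term = 0.32489198²·(1 − 0.20871814)·204/2825 = 0.0060314387.
Tier 3: Wₕ = 0.38089294; term = 0.38089294²·(1 − 0.20462566)·164/3247 = 0.0058282609.
Sum = 0.027352484.
SE = √(0.027352484) = 0.1654.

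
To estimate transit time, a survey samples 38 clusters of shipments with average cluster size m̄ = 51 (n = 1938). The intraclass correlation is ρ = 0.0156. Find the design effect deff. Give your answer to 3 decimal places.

deff = 1 + (51 − 1)·0.0156 = 1 + 0.78 = 1.78.

1.780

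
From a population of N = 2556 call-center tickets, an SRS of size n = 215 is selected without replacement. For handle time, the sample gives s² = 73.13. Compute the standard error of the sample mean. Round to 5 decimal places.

0.55815

Under SRS without replacement, Var(ȳ) = (1 − f)·s²/n with f = n/N = 215/2556 = 0.08411581.
Var(ȳ) = (1 − 0.08411581)·73.13/215 = 0.91588419·0.34013953 = 0.31152842.
SE(ȳ) = √(0.31152842) = 0.55815.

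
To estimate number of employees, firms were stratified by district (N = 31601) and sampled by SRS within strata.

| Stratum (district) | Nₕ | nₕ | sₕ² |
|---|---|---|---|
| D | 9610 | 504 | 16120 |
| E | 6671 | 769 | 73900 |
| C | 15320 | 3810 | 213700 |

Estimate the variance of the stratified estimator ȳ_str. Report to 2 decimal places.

Var(ȳ_str) = Σₕ Wₕ²(1 − fₕ)sₕ²/nₕ with Wₕ = Nₕ/N, N = 31601.
D: Wₕ = 0.30410430; term = 0.30410430²·(1 − 0.05244537)·16120/504 = 2.8027469.
E: Wₕ = 0.21110091; term = 0.21110091²·(1 − 0.11527507)·73900/769 = 3.7888429.
C: Wₕ = 0.48479478; term = 0.48479478²·(1 − 0.24869452)·213700/3810 = 9.9040308.
Sum = 16.495621.

16.50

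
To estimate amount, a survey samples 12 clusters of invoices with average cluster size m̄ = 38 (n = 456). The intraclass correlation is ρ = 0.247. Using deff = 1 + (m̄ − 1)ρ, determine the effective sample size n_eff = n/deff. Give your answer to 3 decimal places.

44.975

deff = 1 + (38 − 1)·0.247 = 1 + 9.139 = 10.139.
n_eff = 456 / 10.139 = 44.975.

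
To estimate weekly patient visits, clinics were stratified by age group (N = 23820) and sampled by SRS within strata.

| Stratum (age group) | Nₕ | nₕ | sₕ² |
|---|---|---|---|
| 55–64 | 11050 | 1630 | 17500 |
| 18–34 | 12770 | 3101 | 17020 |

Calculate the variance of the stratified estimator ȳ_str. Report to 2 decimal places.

Var(ȳ_str) = Σₕ Wₕ²(1 − fₕ)sₕ²/nₕ with Wₕ = Nₕ/N, N = 23820.
55–64: Wₕ = 0.46389589; term = 0.46389589²·(1 − 0.14751131)·17500/1630 = 1.9696094.
18–34: Wₕ = 0.53610411; term = 0.53610411²·(1 − 0.24283477)·17020/3101 = 1.1943916.
Sum = 3.164001.

3.16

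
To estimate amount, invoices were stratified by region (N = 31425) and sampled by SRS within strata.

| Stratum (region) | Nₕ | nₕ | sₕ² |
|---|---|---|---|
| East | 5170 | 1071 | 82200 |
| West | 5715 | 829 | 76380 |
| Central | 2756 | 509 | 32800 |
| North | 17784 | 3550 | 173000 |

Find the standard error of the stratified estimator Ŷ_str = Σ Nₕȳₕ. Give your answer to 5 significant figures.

Var(Ŷ_str) = Σₕ Nₕ²(1 − fₕ)sₕ²/nₕ.
East: 5170²·(1 − 1071/5170)·82200/1071 = 1.6264878 × 10^9.
West: 5715²·(1 − 829/5715)·76380/829 = 2.5727336 × 10^9.
Central: 2756²·(1 − 509/2756)·32800/509 = 3.9906014 × 10^8.
North: 17784²·(1 − 3550/17784)·173000/3550 = 1.2335994 × 10^10.
Sum = 1.6934276 × 10^10.
SE = √(1.6934276 × 10^10) = 130130.

130130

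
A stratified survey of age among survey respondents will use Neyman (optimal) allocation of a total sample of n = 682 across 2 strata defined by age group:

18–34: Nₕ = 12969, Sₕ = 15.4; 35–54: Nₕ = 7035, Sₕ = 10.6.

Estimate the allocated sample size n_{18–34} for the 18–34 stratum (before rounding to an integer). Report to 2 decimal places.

496.59

Neyman allocation: nₕ = n·NₕSₕ / Σⱼ NⱼSⱼ.
Σ NⱼSⱼ = 12969·15.4 + 7035·10.6 = 274293.6.
n_{18–34} = 682·12969·15.4 / 274293.6 = 496.59.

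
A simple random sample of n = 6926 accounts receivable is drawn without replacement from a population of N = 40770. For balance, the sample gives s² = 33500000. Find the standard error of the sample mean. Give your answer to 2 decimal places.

Under SRS without replacement, Var(ȳ) = (1 − f)·s²/n with f = n/N = 6926/40770 = 0.16987981.
Var(ȳ) = (1 − 0.16987981)·33500000/6926 = 0.83012019·4836.8467 = 4015.1641.
SE(ȳ) = √(4015.1641) = 63.37.

63.37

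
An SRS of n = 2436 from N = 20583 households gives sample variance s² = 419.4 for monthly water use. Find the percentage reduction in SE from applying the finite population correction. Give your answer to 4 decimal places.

f = n/N = 2436/20583 = 0.11835009.
SE_no-fpc = √(s²/n) = 0.4149307; SE_fpc = √((1−f)s²/n) = 0.38960422.
Ratio = √(1−f) = 0.93896214. Reduction = 100·(1 − 0.93896214) = 6.1038%.

6.1038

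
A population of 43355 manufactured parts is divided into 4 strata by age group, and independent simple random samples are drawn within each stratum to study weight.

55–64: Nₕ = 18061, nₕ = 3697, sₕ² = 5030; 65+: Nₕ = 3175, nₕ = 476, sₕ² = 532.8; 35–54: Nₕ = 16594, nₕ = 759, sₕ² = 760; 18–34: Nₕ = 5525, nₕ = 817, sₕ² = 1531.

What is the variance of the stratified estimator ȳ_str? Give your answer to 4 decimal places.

Var(ȳ_str) = Σₕ Wₕ²(1 − fₕ)sₕ²/nₕ with Wₕ = Nₕ/N, N = 43355.
55–64: Wₕ = 0.41658402; term = 0.41658402²·(1 − 0.20469520)·5030/3697 = 0.18778346.
65+: Wₕ = 0.07323261; term = 0.07323261²·(1 − 0.14992126)·532.8/476 = 0.0051029992.
35–54: Wₕ = 0.38274709; term = 0.38274709²·(1 − 0.04573942)·760/759 = 0.1399789.
18–34: Wₕ = 0.12743628; term = 0.12743628²·(1 − 0.14787330)·1531/817 = 0.025932446.
Sum = 0.35879781.

0.3588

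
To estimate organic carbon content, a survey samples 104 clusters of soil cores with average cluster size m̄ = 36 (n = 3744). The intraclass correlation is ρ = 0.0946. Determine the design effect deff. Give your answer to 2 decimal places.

deff = 1 + (36 − 1)·0.0946 = 1 + 3.311 = 4.311.

4.31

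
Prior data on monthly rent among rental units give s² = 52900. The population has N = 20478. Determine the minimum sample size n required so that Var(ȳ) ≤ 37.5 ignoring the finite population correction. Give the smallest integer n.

1411

Without fpc, n₀ = s²/D = 52900/37.5 = 1410.6667.
Rounding up, n = 1411.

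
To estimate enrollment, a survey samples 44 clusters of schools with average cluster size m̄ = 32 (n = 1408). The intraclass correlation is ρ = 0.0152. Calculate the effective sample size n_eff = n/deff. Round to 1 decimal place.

deff = 1 + (32 − 1)·0.0152 = 1 + 0.4712 = 1.4712.
n_eff = 1408 / 1.4712 = 957.0.

957.0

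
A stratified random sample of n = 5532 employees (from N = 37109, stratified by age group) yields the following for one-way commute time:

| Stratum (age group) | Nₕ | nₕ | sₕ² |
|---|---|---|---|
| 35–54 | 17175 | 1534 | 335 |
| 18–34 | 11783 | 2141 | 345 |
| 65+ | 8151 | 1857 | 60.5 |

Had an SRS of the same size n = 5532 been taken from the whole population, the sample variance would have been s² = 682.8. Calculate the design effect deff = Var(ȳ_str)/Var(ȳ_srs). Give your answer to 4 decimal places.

0.5438

Var(ȳ_str) = Σ Wₕ²(1−fₕ)sₕ²/nₕ with Wₕ = Nₕ/37109:
  35–54: (17175/37109)²·(1−1534/17175)·335/1534 = 0.042601237
  18–34: (11783/37109)²·(1−2141/11783)·345/2141 = 0.013294345
  65+: (8151/37109)²·(1−1857/8151)·60.5/1857 = 0.0012137314
  → Var(ȳ_str) = 0.057109313.
Var(ȳ_srs) = (1 − 5532/37109)·682.8/5532 = 0.10502748.
deff = 0.057109313 / 0.10502748 = 0.5438.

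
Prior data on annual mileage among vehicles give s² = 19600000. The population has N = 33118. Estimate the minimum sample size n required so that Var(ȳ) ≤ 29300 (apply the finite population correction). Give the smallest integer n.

656

Without fpc, n₀ = s²/D = 19600000/29300 = 668.9420.
With fpc, (1 − n/N)·s²/n ≤ D requires n ≥ n₀/(1 + n₀/N) = 668.9420/(1 + 668.9420/33118) = 655.6977.
Rounding up, n = 656.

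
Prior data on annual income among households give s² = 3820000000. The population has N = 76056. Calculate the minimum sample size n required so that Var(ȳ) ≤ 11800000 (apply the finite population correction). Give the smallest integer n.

Without fpc, n₀ = s²/D = 3820000000/11800000 = 323.7288.
With fpc, (1 − n/N)·s²/n ≤ D requires n ≥ n₀/(1 + n₀/N) = 323.7288/(1 + 323.7288/76056) = 322.3567.
Rounding up, n = 323.

323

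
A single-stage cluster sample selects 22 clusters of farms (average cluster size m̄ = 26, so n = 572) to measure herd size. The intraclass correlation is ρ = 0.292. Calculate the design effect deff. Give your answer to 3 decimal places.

8.300

deff = 1 + (26 − 1)·0.292 = 1 + 7.3 = 8.3.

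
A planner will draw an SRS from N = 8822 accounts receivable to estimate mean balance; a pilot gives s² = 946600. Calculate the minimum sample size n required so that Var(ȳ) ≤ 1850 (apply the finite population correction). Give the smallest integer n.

484

Without fpc, n₀ = s²/D = 946600/1850 = 511.6757.
With fpc, (1 − n/N)·s²/n ≤ D requires n ≥ n₀/(1 + n₀/N) = 511.6757/(1 + 511.6757/8822) = 483.6254.
Rounding up, n = 484.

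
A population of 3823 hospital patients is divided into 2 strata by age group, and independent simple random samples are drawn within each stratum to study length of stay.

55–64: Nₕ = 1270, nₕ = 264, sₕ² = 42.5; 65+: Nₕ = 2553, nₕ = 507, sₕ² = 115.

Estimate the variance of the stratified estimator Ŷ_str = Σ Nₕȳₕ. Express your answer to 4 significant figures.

Var(Ŷ_str) = Σₕ Nₕ²(1 − fₕ)sₕ²/nₕ.
55–64: 1270²·(1 − 264/1270)·42.5/264 = 205677.46.
65+: 2553²·(1 − 507/2553)·115/507 = 1.1848035 × 10^6.
Sum = 1.390481 × 10^6.

1.390 × 10^6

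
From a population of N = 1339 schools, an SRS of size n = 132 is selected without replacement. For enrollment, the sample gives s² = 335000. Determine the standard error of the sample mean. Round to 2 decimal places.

Under SRS without replacement, Var(ȳ) = (1 − f)·s²/n with f = n/N = 132/1339 = 0.09858103.
Var(ȳ) = (1 − 0.09858103)·335000/132 = 0.90141897·2537.8788 = 2287.6921.
SE(ȳ) = √(2287.6921) = 47.83.

47.83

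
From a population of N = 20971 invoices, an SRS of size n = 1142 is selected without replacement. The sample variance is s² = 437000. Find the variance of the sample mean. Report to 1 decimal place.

Under SRS without replacement, Var(ȳ) = (1 − f)·s²/n with f = n/N = 1142/20971 = 0.05445615.
Var(ȳ) = (1 − 0.05445615)·437000/1142 = 0.94554385·382.662 = 361.8237.

361.8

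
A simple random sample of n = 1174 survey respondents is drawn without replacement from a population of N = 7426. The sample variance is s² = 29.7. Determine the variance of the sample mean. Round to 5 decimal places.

Under SRS without replacement, Var(ȳ) = (1 − f)·s²/n with f = n/N = 1174/7426 = 0.15809319.
Var(ȳ) = (1 − 0.15809319)·29.7/1174 = 0.84190681·0.025298126 = 0.021298665.

0.02130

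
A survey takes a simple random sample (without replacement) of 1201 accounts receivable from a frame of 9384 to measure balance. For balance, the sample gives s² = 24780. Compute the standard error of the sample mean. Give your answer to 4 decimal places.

4.2417

Under SRS without replacement, Var(ȳ) = (1 − f)·s²/n with f = n/N = 1201/9384 = 0.12798380.
Var(ȳ) = (1 − 0.12798380)·24780/1201 = 0.87201620·20.632806 = 17.992141.
SE(ȳ) = √(17.992141) = 4.2417.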